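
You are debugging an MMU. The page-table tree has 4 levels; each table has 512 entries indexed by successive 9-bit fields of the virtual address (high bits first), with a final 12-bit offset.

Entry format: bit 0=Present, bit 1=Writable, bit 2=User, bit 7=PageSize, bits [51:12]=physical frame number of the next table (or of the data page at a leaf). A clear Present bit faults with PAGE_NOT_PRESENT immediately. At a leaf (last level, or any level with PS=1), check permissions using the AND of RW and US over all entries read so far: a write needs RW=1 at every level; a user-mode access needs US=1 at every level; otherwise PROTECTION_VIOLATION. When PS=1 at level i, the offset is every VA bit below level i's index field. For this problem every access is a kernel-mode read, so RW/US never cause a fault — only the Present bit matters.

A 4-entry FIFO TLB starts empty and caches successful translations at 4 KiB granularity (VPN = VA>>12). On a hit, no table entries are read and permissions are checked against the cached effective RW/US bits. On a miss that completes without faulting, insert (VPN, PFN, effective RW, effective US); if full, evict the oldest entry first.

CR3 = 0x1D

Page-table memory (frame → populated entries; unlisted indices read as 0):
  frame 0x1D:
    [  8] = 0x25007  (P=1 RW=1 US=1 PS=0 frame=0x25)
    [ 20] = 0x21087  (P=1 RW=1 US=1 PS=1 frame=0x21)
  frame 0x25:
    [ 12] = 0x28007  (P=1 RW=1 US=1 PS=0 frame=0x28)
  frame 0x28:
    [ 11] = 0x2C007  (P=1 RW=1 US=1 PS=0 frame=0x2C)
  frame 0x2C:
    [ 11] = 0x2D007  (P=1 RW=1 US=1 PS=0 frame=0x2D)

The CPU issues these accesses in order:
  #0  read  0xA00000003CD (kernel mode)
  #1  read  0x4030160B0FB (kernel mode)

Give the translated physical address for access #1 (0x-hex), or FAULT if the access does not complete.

Trace:
#0 VA=0xA00000003CD (r,kernel):
  [0] read 0x1D idx=20: raw=0x21087 flags P=1 W=1 U=1 S=1
  ✓ 0x213CD (huge @L0)  — 1 lookups
#1 VA=0x4030160B0FB (r,kernel):
  [0] read 0x1D idx=8: raw=0x25007 flags P=1 W=1 U=1 S=0
  [1] read 0x25 idx=12: raw=0x28007 flags P=1 W=1 U=1 S=0
  [2] read 0x28 idx=11: raw=0x2C007 flags P=1 W=1 U=1 S=0
  [3] read 0x2C idx=11: raw=0x2D007 flags P=1 W=1 U=1 S=0
  ✓ 0x2D0FB  — 4 lookups

Access #1 PA: 0x2D0FB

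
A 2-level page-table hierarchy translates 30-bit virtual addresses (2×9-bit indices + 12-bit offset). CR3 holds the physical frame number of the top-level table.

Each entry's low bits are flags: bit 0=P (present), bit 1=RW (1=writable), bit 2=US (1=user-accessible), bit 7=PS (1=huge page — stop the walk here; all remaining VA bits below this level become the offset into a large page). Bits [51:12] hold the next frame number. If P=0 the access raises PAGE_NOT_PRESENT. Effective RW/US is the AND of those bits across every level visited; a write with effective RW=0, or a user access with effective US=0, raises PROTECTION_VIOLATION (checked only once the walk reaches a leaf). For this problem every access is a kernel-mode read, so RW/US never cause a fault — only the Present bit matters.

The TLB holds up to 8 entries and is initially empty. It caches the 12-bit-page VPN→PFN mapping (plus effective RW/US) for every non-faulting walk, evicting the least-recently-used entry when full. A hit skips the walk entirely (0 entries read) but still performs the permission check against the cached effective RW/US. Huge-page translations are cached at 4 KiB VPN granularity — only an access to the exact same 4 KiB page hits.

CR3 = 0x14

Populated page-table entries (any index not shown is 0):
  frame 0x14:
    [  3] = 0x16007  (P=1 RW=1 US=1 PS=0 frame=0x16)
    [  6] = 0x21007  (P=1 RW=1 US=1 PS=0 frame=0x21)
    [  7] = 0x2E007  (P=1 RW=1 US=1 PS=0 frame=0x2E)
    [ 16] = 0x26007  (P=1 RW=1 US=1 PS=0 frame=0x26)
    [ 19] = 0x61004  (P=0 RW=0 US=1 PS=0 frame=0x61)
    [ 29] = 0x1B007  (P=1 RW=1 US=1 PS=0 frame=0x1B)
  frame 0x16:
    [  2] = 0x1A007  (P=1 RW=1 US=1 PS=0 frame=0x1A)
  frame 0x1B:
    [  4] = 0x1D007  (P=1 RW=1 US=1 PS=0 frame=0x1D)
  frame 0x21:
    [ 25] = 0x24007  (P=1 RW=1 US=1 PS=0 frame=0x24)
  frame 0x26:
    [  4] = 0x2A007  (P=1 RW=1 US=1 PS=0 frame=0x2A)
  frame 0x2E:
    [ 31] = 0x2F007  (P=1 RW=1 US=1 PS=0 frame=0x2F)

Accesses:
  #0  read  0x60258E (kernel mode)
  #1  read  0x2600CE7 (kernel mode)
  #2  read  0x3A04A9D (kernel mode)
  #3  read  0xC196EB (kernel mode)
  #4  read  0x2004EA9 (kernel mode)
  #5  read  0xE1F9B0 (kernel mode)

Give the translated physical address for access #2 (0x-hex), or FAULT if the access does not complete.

Walk each access:
#0 VA=0x60258E (r,kernel):
  lvl0: tbl 0x14, slot 3 ⇒ 0x16007 (P1/RW1/US1/PS0)
  lvl1: tbl 0x16, slot 2 ⇒ 0x1A007 (P1/RW1/US1/PS0)
  ✓ 0x1A58E  — 2 lookups
#1 VA=0x2600CE7 (r,kernel):
  lvl0: tbl 0x14, slot 19 ⇒ 0x61004 (P0/RW0/US1/PS0)
  → PAGE_NOT_PRESENT  (1 entries read)
#2 VA=0x3A04A9D (r,kernel):
  lvl0: tbl 0x14, slot 29 ⇒ 0x1B007 (P1/RW1/US1/PS0)
  lvl1: tbl 0x1B, slot 4 ⇒ 0x1D007 (P1/RW1/US1/PS0)
  ✓ 0x1DA9D  — 2 lookups
#3 VA=0xC196EB (r,kernel):
  lvl0: tbl 0x14, slot 6 ⇒ 0x21007 (P1/RW1/US1/PS0)
  lvl1: tbl 0x21, slot 25 ⇒ 0x24007 (P1/RW1/US1/PS0)
  ✓ 0x246EB  — 2 lookups
#4 VA=0x2004EA9 (r,kernel):
  lvl0: tbl 0x14, slot 16 ⇒ 0x26007 (P1/RW1/US1/PS0)
  lvl1: tbl 0x26, slot 4 ⇒ 0x2A007 (P1/RW1/US1/PS0)
  ✓ 0x2AEA9  — 2 lookups
#5 VA=0xE1F9B0 (r,kernel):
  lvl0: tbl 0x14, slot 7 ⇒ 0x2E007 (P1/RW1/US1/PS0)
  lvl1: tbl 0x2E, slot 31 ⇒ 0x2F007 (P1/RW1/US1/PS0)
  ✓ 0x2F9B0  — 2 lookups

Access #2 PA: 0x1DA9D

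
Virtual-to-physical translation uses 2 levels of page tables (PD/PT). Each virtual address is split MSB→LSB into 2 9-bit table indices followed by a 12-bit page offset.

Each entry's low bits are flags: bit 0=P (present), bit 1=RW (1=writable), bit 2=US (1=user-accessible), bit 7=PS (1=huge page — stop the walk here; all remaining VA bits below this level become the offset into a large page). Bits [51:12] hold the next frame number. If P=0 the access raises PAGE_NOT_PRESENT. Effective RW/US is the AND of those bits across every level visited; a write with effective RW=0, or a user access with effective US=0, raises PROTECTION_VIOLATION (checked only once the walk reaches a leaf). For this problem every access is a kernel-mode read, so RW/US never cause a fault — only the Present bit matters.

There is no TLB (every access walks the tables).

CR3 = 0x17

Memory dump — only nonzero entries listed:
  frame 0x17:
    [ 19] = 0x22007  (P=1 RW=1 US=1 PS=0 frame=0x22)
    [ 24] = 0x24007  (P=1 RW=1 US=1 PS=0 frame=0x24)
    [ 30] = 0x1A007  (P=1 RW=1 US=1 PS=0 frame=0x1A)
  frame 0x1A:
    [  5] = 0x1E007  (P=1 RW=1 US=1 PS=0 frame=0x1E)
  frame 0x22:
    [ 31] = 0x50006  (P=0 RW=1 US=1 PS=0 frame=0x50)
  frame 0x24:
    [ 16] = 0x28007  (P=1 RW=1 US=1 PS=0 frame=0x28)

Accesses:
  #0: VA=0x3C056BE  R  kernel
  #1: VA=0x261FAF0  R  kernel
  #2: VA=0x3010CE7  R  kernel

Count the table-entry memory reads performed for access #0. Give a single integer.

Trace:
#0 VA=0x3C056BE (r,kernel):
  lvl0: tbl 0x17, slot 30 ⇒ 0x1A007 (P1/RW1/US1/PS0)
  lvl1: tbl 0x1A, slot 5 ⇒ 0x1E007 (P1/RW1/US1/PS0)
  ✓ 0x1E6BE  — 2 lookups
#1 VA=0x261FAF0 (r,kernel):
  lvl0: tbl 0x17, slot 19 ⇒ 0x22007 (P1/RW1/US1/PS0)
  lvl1: tbl 0x22, slot 31 ⇒ 0x50006 (P0/RW1/US1/PS0)
  ✗ PAGE_NOT_PRESENT  [2 reads]
#2 VA=0x3010CE7 (r,kernel):
  lvl0: tbl 0x17, slot 24 ⇒ 0x24007 (P1/RW1/US1/PS0)
  lvl1: tbl 0x24, slot 16 ⇒ 0x28007 (P1/RW1/US1/PS0)
  ✓ 0x28CE7  — 2 lookups

Entries read for #0: 2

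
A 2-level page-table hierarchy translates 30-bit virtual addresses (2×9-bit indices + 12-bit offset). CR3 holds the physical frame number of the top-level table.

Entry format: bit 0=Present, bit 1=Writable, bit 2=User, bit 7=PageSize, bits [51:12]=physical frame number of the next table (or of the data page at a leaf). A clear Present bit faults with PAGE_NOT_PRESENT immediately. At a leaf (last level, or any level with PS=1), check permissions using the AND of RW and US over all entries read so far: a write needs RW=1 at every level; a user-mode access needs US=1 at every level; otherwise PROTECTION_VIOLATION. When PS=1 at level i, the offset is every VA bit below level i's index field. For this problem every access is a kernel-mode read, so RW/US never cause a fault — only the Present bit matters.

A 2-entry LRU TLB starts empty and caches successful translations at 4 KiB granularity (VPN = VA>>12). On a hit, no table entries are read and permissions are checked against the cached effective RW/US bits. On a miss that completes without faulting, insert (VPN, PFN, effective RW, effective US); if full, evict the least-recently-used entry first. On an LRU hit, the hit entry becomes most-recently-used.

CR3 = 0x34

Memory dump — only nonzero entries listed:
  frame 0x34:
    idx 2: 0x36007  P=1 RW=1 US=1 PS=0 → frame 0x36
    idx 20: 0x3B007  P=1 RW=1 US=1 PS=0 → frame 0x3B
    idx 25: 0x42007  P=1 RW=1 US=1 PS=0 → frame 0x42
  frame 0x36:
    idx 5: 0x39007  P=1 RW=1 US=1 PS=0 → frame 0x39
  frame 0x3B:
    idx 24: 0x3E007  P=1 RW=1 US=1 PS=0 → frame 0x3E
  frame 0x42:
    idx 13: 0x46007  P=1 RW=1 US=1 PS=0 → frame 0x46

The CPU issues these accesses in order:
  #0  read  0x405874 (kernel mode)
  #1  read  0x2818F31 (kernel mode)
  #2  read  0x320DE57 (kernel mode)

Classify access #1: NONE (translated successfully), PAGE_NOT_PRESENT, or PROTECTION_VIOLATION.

Per-access translation:
#0 VA=0x405874 (r,kernel):
  lvl0: tbl 0x34, slot 2 ⇒ 0x36007 (P1/RW1/US1/PS0)
  lvl1: tbl 0x36, slot 5 ⇒ 0x39007 (P1/RW1/US1/PS0)
  ✓ 0x39874  — 2 lookups
#1 VA=0x2818F31 (r,kernel):
  lvl0: tbl 0x34, slot 20 ⇒ 0x3B007 (P1/RW1/US1/PS0)
  lvl1: tbl 0x3B, slot 24 ⇒ 0x3E007 (P1/RW1/US1/PS0)
  ✓ 0x3EF31  — 2 lookups
#2 VA=0x320DE57 (r,kernel):
  lvl0: tbl 0x34, slot 25 ⇒ 0x42007 (P1/RW1/US1/PS0)
  lvl1: tbl 0x42, slot 13 ⇒ 0x46007 (P1/RW1/US1/PS0)
  ✓ 0x46E57  — 2 lookups

Access #1 fault: NONE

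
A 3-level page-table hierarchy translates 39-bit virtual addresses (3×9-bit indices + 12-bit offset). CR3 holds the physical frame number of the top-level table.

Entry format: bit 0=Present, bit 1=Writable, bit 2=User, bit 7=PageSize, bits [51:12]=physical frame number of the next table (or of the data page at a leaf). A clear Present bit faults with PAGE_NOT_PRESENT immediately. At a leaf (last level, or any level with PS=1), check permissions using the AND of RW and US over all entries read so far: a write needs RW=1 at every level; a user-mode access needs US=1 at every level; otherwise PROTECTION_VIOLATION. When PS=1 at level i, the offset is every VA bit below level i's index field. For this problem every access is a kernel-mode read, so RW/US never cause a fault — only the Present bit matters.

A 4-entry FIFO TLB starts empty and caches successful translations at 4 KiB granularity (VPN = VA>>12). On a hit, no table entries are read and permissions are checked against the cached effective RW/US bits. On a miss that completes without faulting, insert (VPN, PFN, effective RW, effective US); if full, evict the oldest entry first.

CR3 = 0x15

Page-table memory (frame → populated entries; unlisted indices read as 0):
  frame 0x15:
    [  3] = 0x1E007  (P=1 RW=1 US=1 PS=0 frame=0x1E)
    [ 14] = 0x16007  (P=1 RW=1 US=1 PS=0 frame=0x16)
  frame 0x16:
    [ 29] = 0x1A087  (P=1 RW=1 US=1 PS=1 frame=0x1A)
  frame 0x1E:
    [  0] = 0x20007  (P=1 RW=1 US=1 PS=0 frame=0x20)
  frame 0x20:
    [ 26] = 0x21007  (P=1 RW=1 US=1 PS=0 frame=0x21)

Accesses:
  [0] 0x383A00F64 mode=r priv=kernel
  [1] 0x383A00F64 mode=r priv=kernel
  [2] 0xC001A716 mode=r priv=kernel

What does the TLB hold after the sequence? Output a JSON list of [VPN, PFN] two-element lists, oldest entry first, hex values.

Per-access translation:
#0 VA=0x383A00F64 (r,kernel):
  L0 @0x15[14] → 0x16007  P=1,RW=1,US=1,PS=0
  L1 @0x16[29] → 0x1A087  P=1,RW=1,US=1,PS=1
  ⇒ phys 0x1AF64 (huge @L1)  [2 reads]
#1 VA=0x383A00F64 (r,kernel):
  TLB hit vpn=0x383A00 → PA=0x1AF64
#2 VA=0xC001A716 (r,kernel):
  L0 @0x15[3] → 0x1E007  P=1,RW=1,US=1,PS=0
  L1 @0x1E[0] → 0x20007  P=1,RW=1,US=1,PS=0
  L2 @0x20[26] → 0x21007  P=1,RW=1,US=1,PS=0
  ⇒ phys 0x21716  [3 reads]

TLB: [["0x383A00", "0x1A"], ["0xC001A", "0x21"]]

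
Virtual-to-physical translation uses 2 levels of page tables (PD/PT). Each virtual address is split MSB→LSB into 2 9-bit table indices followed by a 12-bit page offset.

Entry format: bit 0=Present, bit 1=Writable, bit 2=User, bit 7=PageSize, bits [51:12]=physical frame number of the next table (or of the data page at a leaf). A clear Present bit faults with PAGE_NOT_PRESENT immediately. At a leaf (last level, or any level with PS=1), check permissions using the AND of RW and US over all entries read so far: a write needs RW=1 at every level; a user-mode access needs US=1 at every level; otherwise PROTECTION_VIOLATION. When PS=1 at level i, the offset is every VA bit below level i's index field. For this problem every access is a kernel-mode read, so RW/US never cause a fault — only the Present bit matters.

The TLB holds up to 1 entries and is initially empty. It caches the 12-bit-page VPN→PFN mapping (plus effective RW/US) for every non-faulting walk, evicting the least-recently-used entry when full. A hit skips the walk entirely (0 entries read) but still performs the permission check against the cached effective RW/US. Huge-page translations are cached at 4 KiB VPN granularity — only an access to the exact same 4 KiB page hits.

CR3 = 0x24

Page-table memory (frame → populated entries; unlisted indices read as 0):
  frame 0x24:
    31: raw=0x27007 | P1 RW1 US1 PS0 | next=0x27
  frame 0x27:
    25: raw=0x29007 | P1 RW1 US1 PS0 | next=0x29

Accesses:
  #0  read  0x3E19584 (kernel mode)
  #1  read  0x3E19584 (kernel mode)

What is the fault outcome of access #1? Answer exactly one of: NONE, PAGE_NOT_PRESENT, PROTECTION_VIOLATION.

Per-access translation:
#0 VA=0x3E19584 (r,kernel):
  [0] read 0x24 idx=31: raw=0x27007 flags P=1 W=1 U=1 S=0
  [1] read 0x27 idx=25: raw=0x29007 flags P=1 W=1 U=1 S=0
  ⇒ phys 0x29584  [2 reads]
#1 VA=0x3E19584 (r,kernel):
  TLB hit vpn=0x3E19 → PA=0x29584

Access #1 fault: NONE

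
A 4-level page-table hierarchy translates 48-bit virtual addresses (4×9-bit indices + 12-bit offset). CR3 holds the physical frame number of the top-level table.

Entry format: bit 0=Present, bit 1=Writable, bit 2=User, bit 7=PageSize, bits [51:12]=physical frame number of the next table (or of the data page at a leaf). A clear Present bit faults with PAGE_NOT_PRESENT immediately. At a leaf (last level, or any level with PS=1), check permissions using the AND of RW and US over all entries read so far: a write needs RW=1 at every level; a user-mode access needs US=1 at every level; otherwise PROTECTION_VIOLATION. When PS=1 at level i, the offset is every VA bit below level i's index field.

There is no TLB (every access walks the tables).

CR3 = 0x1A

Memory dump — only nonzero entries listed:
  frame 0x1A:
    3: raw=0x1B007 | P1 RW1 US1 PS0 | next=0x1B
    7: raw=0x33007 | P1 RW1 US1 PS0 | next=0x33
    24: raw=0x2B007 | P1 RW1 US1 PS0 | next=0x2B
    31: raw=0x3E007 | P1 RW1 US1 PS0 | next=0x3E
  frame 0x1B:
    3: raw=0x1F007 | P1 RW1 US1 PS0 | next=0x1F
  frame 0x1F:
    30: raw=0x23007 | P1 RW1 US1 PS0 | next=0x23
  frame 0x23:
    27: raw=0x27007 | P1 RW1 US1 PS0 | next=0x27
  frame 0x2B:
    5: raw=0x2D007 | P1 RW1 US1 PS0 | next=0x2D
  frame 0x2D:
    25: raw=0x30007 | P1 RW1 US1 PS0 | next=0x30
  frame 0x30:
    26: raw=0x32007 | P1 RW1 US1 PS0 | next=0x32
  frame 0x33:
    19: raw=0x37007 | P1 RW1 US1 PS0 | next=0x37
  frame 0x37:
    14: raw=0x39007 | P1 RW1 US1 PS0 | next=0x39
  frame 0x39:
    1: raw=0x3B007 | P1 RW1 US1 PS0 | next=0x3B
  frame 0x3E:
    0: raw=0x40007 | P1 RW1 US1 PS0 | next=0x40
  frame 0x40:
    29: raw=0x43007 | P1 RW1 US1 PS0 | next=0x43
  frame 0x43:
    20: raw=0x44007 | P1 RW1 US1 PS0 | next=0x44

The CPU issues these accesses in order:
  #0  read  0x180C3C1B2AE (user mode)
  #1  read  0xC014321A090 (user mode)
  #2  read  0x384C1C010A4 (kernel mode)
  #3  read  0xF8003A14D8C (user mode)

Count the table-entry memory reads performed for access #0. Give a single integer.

Per-access translation:
#0 VA=0x180C3C1B2AE (r,user):
  [0] read 0x1A idx=3: raw=0x1B007 flags P=1 W=1 U=1 S=0
  [1] read 0x1B idx=3: raw=0x1F007 flags P=1 W=1 U=1 S=0
  [2] read 0x1F idx=30: raw=0x23007 flags P=1 W=1 U=1 S=0
  [3] read 0x23 idx=27: raw=0x27007 flags P=1 W=1 U=1 S=0
  ✓ 0x272AE  — 4 lookups
#1 VA=0xC014321A090 (r,user):
  [0] read 0x1A idx=24: raw=0x2B007 flags P=1 W=1 U=1 S=0
  [1] read 0x2B idx=5: raw=0x2D007 flags P=1 W=1 U=1 S=0
  [2] read 0x2D idx=25: raw=0x30007 flags P=1 W=1 U=1 S=0
  [3] read 0x30 idx=26: raw=0x32007 flags P=1 W=1 U=1 S=0
  ✓ 0x32090  — 4 lookups
#2 VA=0x384C1C010A4 (r,kernel):
  [0] read 0x1A idx=7: raw=0x33007 flags P=1 W=1 U=1 S=0
  [1] read 0x33 idx=19: raw=0x37007 flags P=1 W=1 U=1 S=0
  [2] read 0x37 idx=14: raw=0x39007 flags P=1 W=1 U=1 S=0
  [3] read 0x39 idx=1: raw=0x3B007 flags P=1 W=1 U=1 S=0
  ✓ 0x3B0A4  — 4 lookups
#3 VA=0xF8003A14D8C (r,user):
  [0] read 0x1A idx=31: raw=0x3E007 flags P=1 W=1 U=1 S=0
  [1] read 0x3E idx=0: raw=0x40007 flags P=1 W=1 U=1 S=0
  [2] read 0x40 idx=29: raw=0x43007 flags P=1 W=1 U=1 S=0
  [3] read 0x43 idx=20: raw=0x44007 flags P=1 W=1 U=1 S=0
  ✓ 0x44D8C  — 4 lookups

Entries read for #0: 4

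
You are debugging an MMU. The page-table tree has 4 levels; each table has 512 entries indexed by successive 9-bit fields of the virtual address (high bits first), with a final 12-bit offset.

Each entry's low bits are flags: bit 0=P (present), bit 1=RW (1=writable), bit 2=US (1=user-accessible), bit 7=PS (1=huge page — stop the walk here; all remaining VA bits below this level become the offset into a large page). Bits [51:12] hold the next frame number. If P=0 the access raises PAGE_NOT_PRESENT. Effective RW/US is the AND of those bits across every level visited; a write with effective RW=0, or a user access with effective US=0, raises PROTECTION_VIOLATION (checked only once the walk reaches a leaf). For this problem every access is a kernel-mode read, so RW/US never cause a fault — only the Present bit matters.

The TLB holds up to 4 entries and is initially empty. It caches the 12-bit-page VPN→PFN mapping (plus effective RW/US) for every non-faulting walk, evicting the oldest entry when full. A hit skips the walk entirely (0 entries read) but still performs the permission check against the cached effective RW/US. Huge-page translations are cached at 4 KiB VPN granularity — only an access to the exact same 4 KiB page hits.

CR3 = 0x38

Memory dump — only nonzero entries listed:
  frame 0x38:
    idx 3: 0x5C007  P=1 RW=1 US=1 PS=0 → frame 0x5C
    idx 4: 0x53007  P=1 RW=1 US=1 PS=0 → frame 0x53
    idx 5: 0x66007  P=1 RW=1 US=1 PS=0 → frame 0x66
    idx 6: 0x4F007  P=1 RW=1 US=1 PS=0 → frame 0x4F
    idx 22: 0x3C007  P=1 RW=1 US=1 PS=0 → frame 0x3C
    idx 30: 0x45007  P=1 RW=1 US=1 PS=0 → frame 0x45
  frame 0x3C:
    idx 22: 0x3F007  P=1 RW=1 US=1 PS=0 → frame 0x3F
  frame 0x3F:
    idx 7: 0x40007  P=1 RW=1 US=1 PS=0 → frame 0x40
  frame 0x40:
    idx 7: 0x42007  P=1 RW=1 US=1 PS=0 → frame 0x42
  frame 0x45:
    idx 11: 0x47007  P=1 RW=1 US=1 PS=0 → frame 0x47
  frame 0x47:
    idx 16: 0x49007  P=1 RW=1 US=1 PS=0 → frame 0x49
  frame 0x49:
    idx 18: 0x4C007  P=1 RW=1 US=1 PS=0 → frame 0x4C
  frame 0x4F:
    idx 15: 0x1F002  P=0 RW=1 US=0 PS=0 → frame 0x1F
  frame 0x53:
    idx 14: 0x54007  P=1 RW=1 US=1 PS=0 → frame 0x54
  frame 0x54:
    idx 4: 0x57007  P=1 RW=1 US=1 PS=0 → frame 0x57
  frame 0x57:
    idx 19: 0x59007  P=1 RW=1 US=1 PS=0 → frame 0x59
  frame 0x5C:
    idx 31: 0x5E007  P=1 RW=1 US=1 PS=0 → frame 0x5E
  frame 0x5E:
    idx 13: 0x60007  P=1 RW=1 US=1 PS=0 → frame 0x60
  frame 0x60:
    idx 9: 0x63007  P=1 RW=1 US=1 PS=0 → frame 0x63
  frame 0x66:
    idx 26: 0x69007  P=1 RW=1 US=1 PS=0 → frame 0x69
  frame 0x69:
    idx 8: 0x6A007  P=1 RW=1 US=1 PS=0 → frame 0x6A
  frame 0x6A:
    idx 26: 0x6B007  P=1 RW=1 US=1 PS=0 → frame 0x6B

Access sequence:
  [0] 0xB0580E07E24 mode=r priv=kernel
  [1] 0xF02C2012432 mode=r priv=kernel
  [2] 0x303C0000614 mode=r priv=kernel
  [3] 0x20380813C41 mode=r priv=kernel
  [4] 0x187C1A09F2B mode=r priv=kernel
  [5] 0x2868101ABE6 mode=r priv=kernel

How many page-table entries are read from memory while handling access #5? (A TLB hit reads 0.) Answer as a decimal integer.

Per-access translation:
#0 VA=0xB0580E07E24 (r,kernel):
  L0 @0x38[22] → 0x3C007  P=1,RW=1,US=1,PS=0
  L1 @0x3C[22] → 0x3F007  P=1,RW=1,US=1,PS=0
  L2 @0x3F[7] → 0x40007  P=1,RW=1,US=1,PS=0
  L3 @0x40[7] → 0x42007  P=1,RW=1,US=1,PS=0
  → PA=0x42E24  (4 entries read)
#1 VA=0xF02C2012432 (r,kernel):
  L0 @0x38[30] → 0x45007  P=1,RW=1,US=1,PS=0
  L1 @0x45[11] → 0x47007  P=1,RW=1,US=1,PS=0
  L2 @0x47[16] → 0x49007  P=1,RW=1,US=1,PS=0
  L3 @0x49[18] → 0x4C007  P=1,RW=1,US=1,PS=0
  → PA=0x4C432  (4 entries read)
#2 VA=0x303C0000614 (r,kernel):
  L0 @0x38[6] → 0x4F007  P=1,RW=1,US=1,PS=0
  L1 @0x4F[15] → 0x1F002  P=0,RW=1,US=0,PS=0
  ⇒ fault: PAGE_NOT_PRESENT  — 2 lookups
#3 VA=0x20380813C41 (r,kernel):
  L0 @0x38[4] → 0x53007  P=1,RW=1,US=1,PS=0
  L1 @0x53[14] → 0x54007  P=1,RW=1,US=1,PS=0
  L2 @0x54[4] → 0x57007  P=1,RW=1,US=1,PS=0
  L3 @0x57[19] → 0x59007  P=1,RW=1,US=1,PS=0
  → PA=0x59C41  (4 entries read)
#4 VA=0x187C1A09F2B (r,kernel):
  L0 @0x38[3] → 0x5C007  P=1,RW=1,US=1,PS=0
  L1 @0x5C[31] → 0x5E007  P=1,RW=1,US=1,PS=0
  L2 @0x5E[13] → 0x60007  P=1,RW=1,US=1,PS=0
  L3 @0x60[9] → 0x63007  P=1,RW=1,US=1,PS=0
  → PA=0x63F2B  (4 entries read)
#5 VA=0x2868101ABE6 (r,kernel):
  L0 @0x38[5] → 0x66007  P=1,RW=1,US=1,PS=0
  L1 @0x66[26] → 0x69007  P=1,RW=1,US=1,PS=0
  L2 @0x69[8] → 0x6A007  P=1,RW=1,US=1,PS=0
  L3 @0x6A[26] → 0x6B007  P=1,RW=1,US=1,PS=0
  → PA=0x6BBE6  (4 entries read)

Entries read for #5: 4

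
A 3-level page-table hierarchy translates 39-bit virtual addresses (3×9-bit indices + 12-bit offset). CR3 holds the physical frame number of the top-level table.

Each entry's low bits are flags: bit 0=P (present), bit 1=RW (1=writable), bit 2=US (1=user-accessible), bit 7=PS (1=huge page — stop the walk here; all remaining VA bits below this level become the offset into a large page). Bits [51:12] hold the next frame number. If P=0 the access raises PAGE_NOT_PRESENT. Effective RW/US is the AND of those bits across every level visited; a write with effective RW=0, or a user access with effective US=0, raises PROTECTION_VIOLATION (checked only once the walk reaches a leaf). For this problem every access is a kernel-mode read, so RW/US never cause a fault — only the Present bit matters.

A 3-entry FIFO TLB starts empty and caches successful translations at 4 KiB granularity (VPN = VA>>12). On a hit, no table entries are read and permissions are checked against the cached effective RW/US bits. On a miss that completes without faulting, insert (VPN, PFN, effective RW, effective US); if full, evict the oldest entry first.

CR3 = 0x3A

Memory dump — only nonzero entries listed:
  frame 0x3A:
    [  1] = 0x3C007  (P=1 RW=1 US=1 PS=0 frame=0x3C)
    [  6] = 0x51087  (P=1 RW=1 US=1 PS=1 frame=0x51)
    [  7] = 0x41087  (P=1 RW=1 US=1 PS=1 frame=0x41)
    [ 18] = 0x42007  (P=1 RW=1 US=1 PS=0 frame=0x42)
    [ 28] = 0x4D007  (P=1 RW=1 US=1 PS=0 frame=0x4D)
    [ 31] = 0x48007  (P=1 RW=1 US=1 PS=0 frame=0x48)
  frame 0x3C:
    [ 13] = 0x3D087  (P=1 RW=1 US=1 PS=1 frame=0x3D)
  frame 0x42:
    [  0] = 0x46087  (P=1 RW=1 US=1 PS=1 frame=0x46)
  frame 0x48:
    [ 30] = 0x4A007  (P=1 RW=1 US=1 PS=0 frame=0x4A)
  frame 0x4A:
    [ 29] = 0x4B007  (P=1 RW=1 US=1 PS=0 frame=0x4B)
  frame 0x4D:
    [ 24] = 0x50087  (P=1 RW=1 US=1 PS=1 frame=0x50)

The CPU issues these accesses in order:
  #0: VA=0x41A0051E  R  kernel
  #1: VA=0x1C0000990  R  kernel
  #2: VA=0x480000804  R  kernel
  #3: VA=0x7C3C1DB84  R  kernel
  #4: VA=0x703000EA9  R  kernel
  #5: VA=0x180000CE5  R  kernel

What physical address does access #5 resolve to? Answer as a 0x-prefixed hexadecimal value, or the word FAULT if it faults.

Per-access translation:
#0 VA=0x41A0051E (r,kernel):
  lvl0: tbl 0x3A, slot 1 ⇒ 0x3C007 (P1/RW1/US1/PS0)
  lvl1: tbl 0x3C, slot 13 ⇒ 0x3D087 (P1/RW1/US1/PS1)
  ✓ 0x3D51E (huge @L1)  — 2 lookups
#1 VA=0x1C0000990 (r,kernel):
  lvl0: tbl 0x3A, slot 7 ⇒ 0x41087 (P1/RW1/US1/PS1)
  ✓ 0x41990 (huge @L0)  — 1 lookups
#2 VA=0x480000804 (r,kernel):
  lvl0: tbl 0x3A, slot 18 ⇒ 0x42007 (P1/RW1/US1/PS0)
  lvl1: tbl 0x42, slot 0 ⇒ 0x46087 (P1/RW1/US1/PS1)
  ✓ 0x46804 (huge @L1)  — 2 lookups
#3 VA=0x7C3C1DB84 (r,kernel):
  lvl0: tbl 0x3A, slot 31 ⇒ 0x48007 (P1/RW1/US1/PS0)
  lvl1: tbl 0x48, slot 30 ⇒ 0x4A007 (P1/RW1/US1/PS0)
  lvl2: tbl 0x4A, slot 29 ⇒ 0x4B007 (P1/RW1/US1/PS0)
  ✓ 0x4BB84  — 3 lookups
#4 VA=0x703000EA9 (r,kernel):
  lvl0: tbl 0x3A, slot 28 ⇒ 0x4D007 (P1/RW1/US1/PS0)
  lvl1: tbl 0x4D, slot 24 ⇒ 0x50087 (P1/RW1/US1/PS1)
  ✓ 0x50EA9 (huge @L1)  — 2 lookups
#5 VA=0x180000CE5 (r,kernel):
  lvl0: tbl 0x3A, slot 6 ⇒ 0x51087 (P1/RW1/US1/PS1)
  ✓ 0x51CE5 (huge @L0)  — 1 lookups

Access #5 PA: 0x51CE5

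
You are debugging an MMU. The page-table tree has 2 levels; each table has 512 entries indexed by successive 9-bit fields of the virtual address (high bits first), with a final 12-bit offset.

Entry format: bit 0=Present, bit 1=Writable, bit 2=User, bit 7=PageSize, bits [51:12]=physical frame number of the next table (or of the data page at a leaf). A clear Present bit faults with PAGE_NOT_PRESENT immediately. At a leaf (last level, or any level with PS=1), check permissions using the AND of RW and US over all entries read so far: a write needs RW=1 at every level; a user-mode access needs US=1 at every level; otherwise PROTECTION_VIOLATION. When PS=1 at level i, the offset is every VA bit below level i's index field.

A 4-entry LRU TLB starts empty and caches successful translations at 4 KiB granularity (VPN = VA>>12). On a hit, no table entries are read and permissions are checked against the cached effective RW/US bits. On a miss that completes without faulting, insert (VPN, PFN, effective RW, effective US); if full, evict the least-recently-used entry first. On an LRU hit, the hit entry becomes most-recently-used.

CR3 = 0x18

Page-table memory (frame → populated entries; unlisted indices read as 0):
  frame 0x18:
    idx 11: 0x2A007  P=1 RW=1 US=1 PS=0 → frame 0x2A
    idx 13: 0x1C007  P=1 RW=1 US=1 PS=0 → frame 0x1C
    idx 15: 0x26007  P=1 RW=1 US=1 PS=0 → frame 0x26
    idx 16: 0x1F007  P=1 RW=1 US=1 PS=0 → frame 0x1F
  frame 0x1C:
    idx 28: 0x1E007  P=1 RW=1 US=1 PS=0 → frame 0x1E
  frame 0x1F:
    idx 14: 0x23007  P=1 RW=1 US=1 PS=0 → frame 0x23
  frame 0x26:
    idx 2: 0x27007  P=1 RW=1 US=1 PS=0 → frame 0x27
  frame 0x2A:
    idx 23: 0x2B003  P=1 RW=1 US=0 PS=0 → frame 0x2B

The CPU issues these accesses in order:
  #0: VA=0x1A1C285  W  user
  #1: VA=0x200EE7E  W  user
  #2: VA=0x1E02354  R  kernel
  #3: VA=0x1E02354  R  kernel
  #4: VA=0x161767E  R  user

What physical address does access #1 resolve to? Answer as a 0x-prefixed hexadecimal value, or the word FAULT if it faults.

Per-access translation:
#0 VA=0x1A1C285 (w,user):
  L0 @0x18[13] → 0x1C007  P=1,RW=1,US=1,PS=0
  L1 @0x1C[28] → 0x1E007  P=1,RW=1,US=1,PS=0
  ✓ 0x1E285  — 2 lookups
#1 VA=0x200EE7E (w,user):
  L0 @0x18[16] → 0x1F007  P=1,RW=1,US=1,PS=0
  L1 @0x1F[14] → 0x23007  P=1,RW=1,US=1,PS=0
  ✓ 0x23E7E  — 2 lookups
#2 VA=0x1E02354 (r,kernel):
  L0 @0x18[15] → 0x26007  P=1,RW=1,US=1,PS=0
  L1 @0x26[2] → 0x27007  P=1,RW=1,US=1,PS=0
  ✓ 0x27354  — 2 lookups
#3 VA=0x1E02354 (r,kernel):
  TLB hit vpn=0x1E02 → PA=0x27354
#4 VA=0x161767E (r,user):
  L0 @0x18[11] → 0x2A007  P=1,RW=1,US=1,PS=0
  L1 @0x2A[23] → 0x2B003  P=1,RW=1,US=0,PS=0
  → PROTECTION_VIOLATION  (2 entries read)

Access #1 PA: 0x23E7E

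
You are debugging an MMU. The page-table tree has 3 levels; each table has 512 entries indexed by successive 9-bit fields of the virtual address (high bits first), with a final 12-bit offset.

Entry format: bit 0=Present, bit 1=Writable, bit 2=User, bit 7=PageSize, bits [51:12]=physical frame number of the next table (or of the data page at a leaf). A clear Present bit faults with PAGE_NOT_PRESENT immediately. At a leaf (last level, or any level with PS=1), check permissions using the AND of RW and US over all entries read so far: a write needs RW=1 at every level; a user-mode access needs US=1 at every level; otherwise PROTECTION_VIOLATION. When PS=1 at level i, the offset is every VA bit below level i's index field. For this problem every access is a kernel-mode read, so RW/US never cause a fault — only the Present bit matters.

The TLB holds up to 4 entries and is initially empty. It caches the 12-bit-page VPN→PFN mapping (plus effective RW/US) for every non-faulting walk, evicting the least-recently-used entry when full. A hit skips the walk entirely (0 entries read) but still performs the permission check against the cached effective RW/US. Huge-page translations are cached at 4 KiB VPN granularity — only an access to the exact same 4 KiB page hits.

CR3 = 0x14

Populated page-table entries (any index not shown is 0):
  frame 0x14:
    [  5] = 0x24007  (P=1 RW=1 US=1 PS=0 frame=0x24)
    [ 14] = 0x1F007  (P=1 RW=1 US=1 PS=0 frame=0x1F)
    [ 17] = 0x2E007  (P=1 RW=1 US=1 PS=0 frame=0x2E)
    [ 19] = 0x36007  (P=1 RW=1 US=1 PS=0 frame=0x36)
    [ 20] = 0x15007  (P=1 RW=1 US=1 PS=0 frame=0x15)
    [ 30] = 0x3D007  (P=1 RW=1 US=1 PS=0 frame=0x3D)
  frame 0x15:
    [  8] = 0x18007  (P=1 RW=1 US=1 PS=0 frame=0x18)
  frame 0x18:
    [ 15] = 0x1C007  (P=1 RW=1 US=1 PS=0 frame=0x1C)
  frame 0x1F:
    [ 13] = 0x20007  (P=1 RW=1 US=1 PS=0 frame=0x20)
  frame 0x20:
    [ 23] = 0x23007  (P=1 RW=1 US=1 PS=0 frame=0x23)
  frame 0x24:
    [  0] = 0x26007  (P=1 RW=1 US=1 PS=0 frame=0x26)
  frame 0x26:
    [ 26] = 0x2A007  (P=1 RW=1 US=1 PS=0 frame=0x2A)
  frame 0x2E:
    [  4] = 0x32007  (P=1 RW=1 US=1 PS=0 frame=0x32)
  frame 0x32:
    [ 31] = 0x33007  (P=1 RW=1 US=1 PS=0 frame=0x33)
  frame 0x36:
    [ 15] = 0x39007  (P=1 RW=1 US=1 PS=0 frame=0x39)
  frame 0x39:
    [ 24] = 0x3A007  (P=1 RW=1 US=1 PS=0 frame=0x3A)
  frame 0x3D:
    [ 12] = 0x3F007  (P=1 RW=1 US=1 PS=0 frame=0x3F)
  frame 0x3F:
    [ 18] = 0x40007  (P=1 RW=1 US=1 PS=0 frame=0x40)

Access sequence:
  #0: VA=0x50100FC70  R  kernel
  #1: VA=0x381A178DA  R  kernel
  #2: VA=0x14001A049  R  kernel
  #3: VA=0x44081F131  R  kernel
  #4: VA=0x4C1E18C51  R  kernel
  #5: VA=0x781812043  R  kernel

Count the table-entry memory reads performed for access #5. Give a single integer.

Per-access translation:
#0 VA=0x50100FC70 (r,kernel):
  [0] read 0x14 idx=20: raw=0x15007 flags P=1 W=1 U=1 S=0
  [1] read 0x15 idx=8: raw=0x18007 flags P=1 W=1 U=1 S=0
  [2] read 0x18 idx=15: raw=0x1C007 flags P=1 W=1 U=1 S=0
  ⇒ phys 0x1CC70  [3 reads]
#1 VA=0x381A178DA (r,kernel):
  [0] read 0x14 idx=14: raw=0x1F007 flags P=1 W=1 U=1 S=0
  [1] read 0x1F idx=13: raw=0x20007 flags P=1 W=1 U=1 S=0
  [2] read 0x20 idx=23: raw=0x23007 flags P=1 W=1 U=1 S=0
  ⇒ phys 0x238DA  [3 reads]
#2 VA=0x14001A049 (r,kernel):
  [0] read 0x14 idx=5: raw=0x24007 flags P=1 W=1 U=1 S=0
  [1] read 0x24 idx=0: raw=0x26007 flags P=1 W=1 U=1 S=0
  [2] read 0x26 idx=26: raw=0x2A007 flags P=1 W=1 U=1 S=0
  ⇒ phys 0x2A049  [3 reads]
#3 VA=0x44081F131 (r,kernel):
  [0] read 0x14 idx=17: raw=0x2E007 flags P=1 W=1 U=1 S=0
  [1] read 0x2E idx=4: raw=0x32007 flags P=1 W=1 U=1 S=0
  [2] read 0x32 idx=31: raw=0x33007 flags P=1 W=1 U=1 S=0
  ⇒ phys 0x33131  [3 reads]
#4 VA=0x4C1E18C51 (r,kernel):
  [0] read 0x14 idx=19: raw=0x36007 flags P=1 W=1 U=1 S=0
  [1] read 0x36 idx=15: raw=0x39007 flags P=1 W=1 U=1 S=0
  [2] read 0x39 idx=24: raw=0x3A007 flags P=1 W=1 U=1 S=0
  ⇒ phys 0x3AC51  [3 reads]
#5 VA=0x781812043 (r,kernel):
  [0] read 0x14 idx=30: raw=0x3D007 flags P=1 W=1 U=1 S=0
  [1] read 0x3D idx=12: raw=0x3F007 flags P=1 W=1 U=1 S=0
  [2] read 0x3F idx=18: raw=0x40007 flags P=1 W=1 U=1 S=0
  ⇒ phys 0x40043  [3 reads]

Entries read for #5: 3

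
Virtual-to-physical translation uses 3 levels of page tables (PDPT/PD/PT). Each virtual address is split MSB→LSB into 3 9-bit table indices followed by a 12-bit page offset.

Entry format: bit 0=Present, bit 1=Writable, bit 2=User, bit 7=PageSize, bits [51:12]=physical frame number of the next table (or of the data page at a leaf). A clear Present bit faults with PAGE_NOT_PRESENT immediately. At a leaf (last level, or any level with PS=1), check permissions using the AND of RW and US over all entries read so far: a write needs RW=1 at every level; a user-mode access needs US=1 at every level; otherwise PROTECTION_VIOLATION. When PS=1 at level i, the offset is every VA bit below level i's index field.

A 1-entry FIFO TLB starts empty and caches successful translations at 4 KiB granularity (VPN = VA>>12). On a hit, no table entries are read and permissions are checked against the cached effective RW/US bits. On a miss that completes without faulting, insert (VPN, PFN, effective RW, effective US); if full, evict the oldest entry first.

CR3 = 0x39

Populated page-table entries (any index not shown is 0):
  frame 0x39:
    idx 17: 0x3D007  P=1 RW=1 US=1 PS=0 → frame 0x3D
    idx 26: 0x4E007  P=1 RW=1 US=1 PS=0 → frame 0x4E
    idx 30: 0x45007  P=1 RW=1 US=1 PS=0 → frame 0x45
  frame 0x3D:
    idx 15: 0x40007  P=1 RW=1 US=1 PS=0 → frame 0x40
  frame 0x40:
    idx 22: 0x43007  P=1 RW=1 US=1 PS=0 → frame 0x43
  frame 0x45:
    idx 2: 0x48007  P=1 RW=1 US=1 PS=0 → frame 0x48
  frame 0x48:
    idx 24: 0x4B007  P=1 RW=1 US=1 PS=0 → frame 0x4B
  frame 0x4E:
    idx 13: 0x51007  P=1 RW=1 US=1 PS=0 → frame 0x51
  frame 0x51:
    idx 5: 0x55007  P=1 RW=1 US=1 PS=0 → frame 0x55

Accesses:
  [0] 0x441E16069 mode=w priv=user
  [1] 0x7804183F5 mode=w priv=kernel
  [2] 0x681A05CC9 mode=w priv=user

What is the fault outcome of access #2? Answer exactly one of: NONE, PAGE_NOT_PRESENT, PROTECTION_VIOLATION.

Per-access translation:
#0 VA=0x441E16069 (w,user):
  [0] read 0x39 idx=17: raw=0x3D007 flags P=1 W=1 U=1 S=0
  [1] read 0x3D idx=15: raw=0x40007 flags P=1 W=1 U=1 S=0
  [2] read 0x40 idx=22: raw=0x43007 flags P=1 W=1 U=1 S=0
  ✓ 0x43069  — 3 lookups
#1 VA=0x7804183F5 (w,kernel):
  [0] read 0x39 idx=30: raw=0x45007 flags P=1 W=1 U=1 S=0
  [1] read 0x45 idx=2: raw=0x48007 flags P=1 W=1 U=1 S=0
  [2] read 0x48 idx=24: raw=0x4B007 flags P=1 W=1 U=1 S=0
  ✓ 0x4B3F5  — 3 lookups
#2 VA=0x681A05CC9 (w,user):
  [0] read 0x39 idx=26: raw=0x4E007 flags P=1 W=1 U=1 S=0
  [1] read 0x4E idx=13: raw=0x51007 flags P=1 W=1 U=1 S=0
  [2] read 0x51 idx=5: raw=0x55007 flags P=1 W=1 U=1 S=0
  ✓ 0x55CC9  — 3 lookups

Access #2 fault: NONE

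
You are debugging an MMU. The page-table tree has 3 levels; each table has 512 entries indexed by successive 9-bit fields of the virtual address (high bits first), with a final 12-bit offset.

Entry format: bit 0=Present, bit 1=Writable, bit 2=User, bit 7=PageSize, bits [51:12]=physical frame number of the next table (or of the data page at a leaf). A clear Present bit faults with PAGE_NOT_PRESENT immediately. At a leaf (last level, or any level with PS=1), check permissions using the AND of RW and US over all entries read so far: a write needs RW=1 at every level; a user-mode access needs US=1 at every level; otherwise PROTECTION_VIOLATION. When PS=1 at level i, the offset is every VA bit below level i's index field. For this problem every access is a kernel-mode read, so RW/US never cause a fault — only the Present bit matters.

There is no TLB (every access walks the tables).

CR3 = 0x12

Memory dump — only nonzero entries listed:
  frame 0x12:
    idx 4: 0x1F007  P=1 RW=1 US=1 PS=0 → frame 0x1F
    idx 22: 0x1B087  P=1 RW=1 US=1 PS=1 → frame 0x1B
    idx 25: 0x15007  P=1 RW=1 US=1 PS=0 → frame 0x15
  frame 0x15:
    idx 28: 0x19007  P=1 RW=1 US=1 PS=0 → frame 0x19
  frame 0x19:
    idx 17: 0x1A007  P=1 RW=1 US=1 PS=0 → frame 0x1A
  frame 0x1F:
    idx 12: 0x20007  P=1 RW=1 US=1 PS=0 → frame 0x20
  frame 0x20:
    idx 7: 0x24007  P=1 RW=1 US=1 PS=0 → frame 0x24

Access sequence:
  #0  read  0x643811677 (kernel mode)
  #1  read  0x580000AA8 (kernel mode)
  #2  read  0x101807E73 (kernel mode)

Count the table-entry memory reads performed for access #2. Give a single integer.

Per-access translation:
#0 VA=0x643811677 (r,kernel):
  lvl0: tbl 0x12, slot 25 ⇒ 0x15007 (P1/RW1/US1/PS0)
  lvl1: tbl 0x15, slot 28 ⇒ 0x19007 (P1/RW1/US1/PS0)
  lvl2: tbl 0x19, slot 17 ⇒ 0x1A007 (P1/RW1/US1/PS0)
  ⇒ phys 0x1A677  [3 reads]
#1 VA=0x580000AA8 (r,kernel):
  lvl0: tbl 0x12, slot 22 ⇒ 0x1B087 (P1/RW1/US1/PS1)
  ⇒ phys 0x1BAA8 (huge @L0)  [1 reads]
#2 VA=0x101807E73 (r,kernel):
  lvl0: tbl 0x12, slot 4 ⇒ 0x1F007 (P1/RW1/US1/PS0)
  lvl1: tbl 0x1F, slot 12 ⇒ 0x20007 (P1/RW1/US1/PS0)
  lvl2: tbl 0x20, slot 7 ⇒ 0x24007 (P1/RW1/US1/PS0)
  ⇒ phys 0x24E73  [3 reads]

Entries read for #2: 3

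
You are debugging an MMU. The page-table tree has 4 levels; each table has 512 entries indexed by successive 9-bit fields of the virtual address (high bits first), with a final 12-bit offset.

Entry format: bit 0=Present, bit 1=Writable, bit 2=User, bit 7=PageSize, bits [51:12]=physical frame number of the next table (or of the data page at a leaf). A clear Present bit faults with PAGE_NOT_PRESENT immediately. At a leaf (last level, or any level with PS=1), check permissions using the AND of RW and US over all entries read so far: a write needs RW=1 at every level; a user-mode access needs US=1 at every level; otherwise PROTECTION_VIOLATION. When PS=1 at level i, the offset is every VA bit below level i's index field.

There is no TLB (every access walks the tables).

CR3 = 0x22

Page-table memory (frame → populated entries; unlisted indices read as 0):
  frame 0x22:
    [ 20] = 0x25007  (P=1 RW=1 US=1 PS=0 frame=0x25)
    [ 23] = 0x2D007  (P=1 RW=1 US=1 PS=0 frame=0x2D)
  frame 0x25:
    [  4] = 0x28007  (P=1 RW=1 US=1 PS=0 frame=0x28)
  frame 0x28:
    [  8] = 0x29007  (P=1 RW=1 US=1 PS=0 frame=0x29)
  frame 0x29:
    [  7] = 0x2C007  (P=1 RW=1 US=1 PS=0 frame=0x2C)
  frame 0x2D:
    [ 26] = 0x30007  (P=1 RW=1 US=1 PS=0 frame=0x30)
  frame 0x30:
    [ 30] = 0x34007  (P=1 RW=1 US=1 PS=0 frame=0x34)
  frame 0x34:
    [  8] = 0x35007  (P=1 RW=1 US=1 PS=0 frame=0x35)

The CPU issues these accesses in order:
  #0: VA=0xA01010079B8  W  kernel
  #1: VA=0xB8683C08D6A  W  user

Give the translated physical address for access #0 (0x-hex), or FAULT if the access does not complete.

Trace:
#0 VA=0xA01010079B8 (w,kernel):
  L0 @0x22[20] → 0x25007  P=1,RW=1,US=1,PS=0
  L1 @0x25[4] → 0x28007  P=1,RW=1,US=1,PS=0
  L2 @0x28[8] → 0x29007  P=1,RW=1,US=1,PS=0
  L3 @0x29[7] → 0x2C007  P=1,RW=1,US=1,PS=0
  ⇒ phys 0x2C9B8  [4 reads]
#1 VA=0xB8683C08D6A (w,user):
  L0 @0x22[23] → 0x2D007  P=1,RW=1,US=1,PS=0
  L1 @0x2D[26] → 0x30007  P=1,RW=1,US=1,PS=0
  L2 @0x30[30] → 0x34007  P=1,RW=1,US=1,PS=0
  L3 @0x34[8] → 0x35007  P=1,RW=1,US=1,PS=0
  ⇒ phys 0x35D6A  [4 reads]

Access #0 PA: 0x2C9B8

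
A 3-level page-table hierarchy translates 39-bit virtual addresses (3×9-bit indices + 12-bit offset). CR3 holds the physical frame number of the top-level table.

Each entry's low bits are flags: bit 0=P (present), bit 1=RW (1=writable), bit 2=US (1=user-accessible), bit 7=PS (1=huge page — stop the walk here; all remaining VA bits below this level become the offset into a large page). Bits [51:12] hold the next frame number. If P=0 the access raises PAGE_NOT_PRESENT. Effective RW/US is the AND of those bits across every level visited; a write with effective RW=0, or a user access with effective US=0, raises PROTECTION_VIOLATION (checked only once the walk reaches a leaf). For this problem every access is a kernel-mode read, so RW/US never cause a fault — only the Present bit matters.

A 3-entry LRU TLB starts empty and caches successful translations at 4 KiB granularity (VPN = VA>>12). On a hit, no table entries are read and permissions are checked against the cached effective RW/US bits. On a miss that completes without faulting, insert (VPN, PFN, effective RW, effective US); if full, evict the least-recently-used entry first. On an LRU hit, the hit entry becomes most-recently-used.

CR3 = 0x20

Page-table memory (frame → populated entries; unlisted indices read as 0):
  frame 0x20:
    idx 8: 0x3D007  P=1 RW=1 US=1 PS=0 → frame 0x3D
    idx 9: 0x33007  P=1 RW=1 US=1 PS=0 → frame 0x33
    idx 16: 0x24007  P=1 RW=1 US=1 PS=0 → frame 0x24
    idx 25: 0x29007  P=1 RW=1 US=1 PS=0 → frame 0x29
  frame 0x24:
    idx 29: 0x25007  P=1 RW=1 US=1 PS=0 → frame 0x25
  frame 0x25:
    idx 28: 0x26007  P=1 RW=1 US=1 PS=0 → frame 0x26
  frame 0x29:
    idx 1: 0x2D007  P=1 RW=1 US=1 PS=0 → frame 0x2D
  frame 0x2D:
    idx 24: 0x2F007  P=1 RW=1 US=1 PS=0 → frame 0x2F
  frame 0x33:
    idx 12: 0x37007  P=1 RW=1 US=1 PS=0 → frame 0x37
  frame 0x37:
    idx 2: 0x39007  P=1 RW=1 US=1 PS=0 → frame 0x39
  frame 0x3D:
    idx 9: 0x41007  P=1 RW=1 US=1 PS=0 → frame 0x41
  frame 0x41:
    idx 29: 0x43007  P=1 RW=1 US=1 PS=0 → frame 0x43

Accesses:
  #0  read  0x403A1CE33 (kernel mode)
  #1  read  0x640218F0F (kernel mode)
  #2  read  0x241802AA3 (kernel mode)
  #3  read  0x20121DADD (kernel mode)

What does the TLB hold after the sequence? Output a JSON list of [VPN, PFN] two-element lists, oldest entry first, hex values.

Trace:
#0 VA=0x403A1CE33 (r,kernel):
  lvl0: tbl 0x20, slot 16 ⇒ 0x24007 (P1/RW1/US1/PS0)
  lvl1: tbl 0x24, slot 29 ⇒ 0x25007 (P1/RW1/US1/PS0)
  lvl2: tbl 0x25, slot 28 ⇒ 0x26007 (P1/RW1/US1/PS0)
  → PA=0x26E33  (3 entries read)
#1 VA=0x640218F0F (r,kernel):
  lvl0: tbl 0x20, slot 25 ⇒ 0x29007 (P1/RW1/US1/PS0)
  lvl1: tbl 0x29, slot 1 ⇒ 0x2D007 (P1/RW1/US1/PS0)
  lvl2: tbl 0x2D, slot 24 ⇒ 0x2F007 (P1/RW1/US1/PS0)
  → PA=0x2FF0F  (3 entries read)
#2 VA=0x241802AA3 (r,kernel):
  lvl0: tbl 0x20, slot 9 ⇒ 0x33007 (P1/RW1/US1/PS0)
  lvl1: tbl 0x33, slot 12 ⇒ 0x37007 (P1/RW1/US1/PS0)
  lvl2: tbl 0x37, slot 2 ⇒ 0x39007 (P1/RW1/US1/PS0)
  → PA=0x39AA3  (3 entries read)
#3 VA=0x20121DADD (r,kernel):
  lvl0: tbl 0x20, slot 8 ⇒ 0x3D007 (P1/RW1/US1/PS0)
  lvl1: tbl 0x3D, slot 9 ⇒ 0x41007 (P1/RW1/US1/PS0)
  lvl2: tbl 0x41, slot 29 ⇒ 0x43007 (P1/RW1/US1/PS0)
  → PA=0x43ADD  (3 entries read)

TLB: [["0x640218", "0x2F"], ["0x241802", "0x39"], ["0x20121D", "0x43"]]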